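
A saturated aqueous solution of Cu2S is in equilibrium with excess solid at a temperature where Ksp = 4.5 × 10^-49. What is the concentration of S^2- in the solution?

[S^2-] ≈ 4.8 x 10^-17 M

Cu2S(s) <=> 2 Cu^+(aq) + S^2-(aq)
Ksp = [Cu^+]^2[S^2-]
For each mole of Cu2S that dissolves: [Cu^+] = 2s, [S^2-] = s.
Substituting: Ksp = (2s)^2s = 4s^3
s^3 = 4.5 × 10^-49 / 4, so s = 4.83 x 10^-17 M
[S^2-] = s = 4.8 × 10^-17 M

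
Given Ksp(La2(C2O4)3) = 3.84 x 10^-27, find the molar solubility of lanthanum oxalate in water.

La2(C2O4)3(s) ⇌ 2 La^3+(aq) + 3 C2O4^2-(aq)
Ksp = [La^3+]^2[C2O4^2-]^3
If s mol/L of La2(C2O4)3 dissolves, [La^3+] = 2s and [C2O4^2-] = 3s.
So Ksp = (2s)^2 × (3s)^3 = 108s^5
s = (3.84 x 10^-27 / 108)^(1/5) = 2.04 × 10^-6 M

2.04 x 10^-6 M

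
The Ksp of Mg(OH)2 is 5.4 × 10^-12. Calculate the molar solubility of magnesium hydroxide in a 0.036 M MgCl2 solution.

6.1e-6 M

Mg(OH)2(s) ⇌ Mg^2+(aq) + 2 OH^-(aq)
Ksp = [Mg^2+][OH^-]^2
Let s be the molar solubility in this solution. [Mg^2+] = 0.036 + s ≈ 0.036, [OH^-] = 2s (common-ion effect: Mg^2+ is already 0.036 M).
Ksp ≈ 0.036 × (2s)^2
s = 6.1 x 10^-6 M
Check: s = 6.1 × 10^-6 ≪ 0.036, so the approximation is valid.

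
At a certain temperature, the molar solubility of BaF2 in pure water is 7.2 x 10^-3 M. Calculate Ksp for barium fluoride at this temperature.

BaF2(s) <=> Ba^2+(aq) + 2 F^-(aq)
Let s = molar solubility. Then [Ba^2+] = s and [F^-] = 2s.
Ksp = [Ba^2+][F^-]^2
Ksp = s(2s)^2 = 4s^3
With s = 7.2 × 10^-3: Ksp = 1.5 × 10^-6

1.5e-6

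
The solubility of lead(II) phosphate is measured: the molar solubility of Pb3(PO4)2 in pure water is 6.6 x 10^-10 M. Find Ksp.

Pb3(PO4)2(s) ⇌ 3 Pb^2+ + 2 PO4^3-
If s mol/L of Pb3(PO4)2 dissolves, [Pb^2+] = 3s and [PO4^3-] = 2s.
Ksp = [Pb^2+]^3[PO4^3-]^2
Substituting: Ksp = (3s)^3(2s)^2 = 108s^5
With s = 6.6 × 10^-10: Ksp = 1.4 x 10^-44

1.4 × 10^-44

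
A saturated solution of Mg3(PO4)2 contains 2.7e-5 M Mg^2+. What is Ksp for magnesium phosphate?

Mg3(PO4)2(s) ⇌ 3 Mg^2+ + 2 PO4^3-
Stoichiometry gives [PO4^3-] = (2/3)[Mg^2+] = 1.80 × 10^-5 M.
Ksp = [Mg^2+]^3[PO4^3-]^2
Ksp = (2.7 × 10^-5)^3 × (1.80 x 10^-5)^2 = 6.4 x 10^-24

6.4 x 10^-24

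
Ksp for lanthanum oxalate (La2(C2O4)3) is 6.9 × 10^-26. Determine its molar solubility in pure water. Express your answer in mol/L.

La2(C2O4)3(s) <=> 2 La^3+(aq) + 3 C2O4^2-(aq)
Ksp = [La^3+]^2[C2O4^2-]^3
If s mol/L of La2(C2O4)3 dissolves, [La^3+] = 2s and [C2O4^2-] = 3s.
Substituting: Ksp = (2s)^2(3s)^3 = 108s^5
s = (6.9 × 10^-26 / 108)^(1/5) = 3.6 × 10^-6 M

s ≈ 3.6e-6 M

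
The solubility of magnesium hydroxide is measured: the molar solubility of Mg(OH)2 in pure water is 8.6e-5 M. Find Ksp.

Mg(OH)2(s) ⇌ Mg^2+(aq) + 2 OH^-(aq)
If s mol/L of Mg(OH)2 dissolves, [Mg^2+] = s and [OH^-] = 2s.
Ksp = [Mg^2+][OH^-]^2
Ksp = s(2s)^2 = 4s^3
Ksp = 4 × (8.6 × 10^-5)^3 = 2.5 × 10^-12

Ksp = 2.5e-12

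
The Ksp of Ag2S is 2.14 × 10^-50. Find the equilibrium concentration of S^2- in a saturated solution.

1.75e-17 M

Ag2S(s) <=> 2 Ag^+(aq) + S^2-(aq)
Ksp = [Ag^+]^2[S^2-]
Let s = molar solubility. Then [Ag^+] = 2s and [S^2-] = s.
Ksp = (2s)^2s = 4s^3
Solving, s = (2.14 × 10^-50/4)^(1/3) = 1.749 × 10^-17 M
[S^2-] = s = 1.75 × 10^-17 M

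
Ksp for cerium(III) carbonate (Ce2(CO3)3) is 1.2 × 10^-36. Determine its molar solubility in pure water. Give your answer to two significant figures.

Ce2(CO3)3(s) ⇌ 2 Ce^3+(aq) + 3 CO3^2-(aq)
Ksp = [Ce^3+]^2[CO3^2-]^3
For each mole of Ce2(CO3)3 that dissolves: [Ce^3+] = 2s, [CO3^2-] = 3s.
Substituting: Ksp = (2s)^2(3s)^3 = 108s^5
s = (1.2 × 10^-36 / 108)^(1/5) = 2.6 × 10^-8 M

s ≈ 2.6 × 10^-8 M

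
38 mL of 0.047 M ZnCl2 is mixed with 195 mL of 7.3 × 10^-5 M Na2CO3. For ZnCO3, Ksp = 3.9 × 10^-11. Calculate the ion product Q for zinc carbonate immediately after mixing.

Q ≈ 4.7 × 10^-7

Total volume = 38 + 195 = 233 mL.
[Zn^2+] = 4.7 × 10^-2 × (38/233) = 7.67 × 10^-3 M
[CO3^2-] = 7.3 × 10^-5 × (195/233) = 6.11 × 10^-5 M
ZnCO3(s) ⇌ Zn^2+(aq) + CO3^2-(aq), so Q = [Zn^2+][CO3^2-]
Q = (7.67 x 10^-3)(6.11 × 10^-5) = 4.7 × 10^-7
Q > Ksp, so ZnCO3 will precipitate.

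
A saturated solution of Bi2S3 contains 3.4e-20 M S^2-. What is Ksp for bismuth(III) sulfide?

Bi2S3(s) ⇌ 2 Bi^3+ + 3 S^2-
Stoichiometry gives [Bi^3+] = (2/3)[S^2-] = 2.27 x 10^-20 M.
Ksp = [Bi^3+]^2[S^2-]^3
Ksp = (2.27 x 10^-20)^2 × (3.4 x 10^-20)^3 = 2.0 × 10^-98

Ksp = 2.0e-98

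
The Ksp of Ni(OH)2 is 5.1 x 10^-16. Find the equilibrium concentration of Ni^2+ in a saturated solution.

5.0 x 10^-6 M

Ni(OH)2(s) ⇌ Ni^2+(aq) + 2 OH^-(aq)
Ksp = [Ni^2+][OH^-]^2
If s mol/L of Ni(OH)2 dissolves, [Ni^2+] = s and [OH^-] = 2s.
So Ksp = s × (2s)^2 = 4s^3
s^3 = 5.1 x 10^-16 / 4, so s = 5.03 × 10^-6 M
[Ni^2+] = s = 5.0 × 10^-6 M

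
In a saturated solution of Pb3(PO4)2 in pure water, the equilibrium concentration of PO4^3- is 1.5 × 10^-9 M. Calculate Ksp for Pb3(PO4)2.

Pb3(PO4)2(s) <=> 3 Pb^2+ + 2 PO4^3-
Stoichiometry gives [Pb^2+] = (3/2)[PO4^3-] = 2.25 × 10^-9 M.
Ksp = [Pb^2+]^3[PO4^3-]^2
Ksp = (2.25 × 10^-9)^3 × (1.5 x 10^-9)^2 = 2.6 × 10^-44

2.6 x 10^-44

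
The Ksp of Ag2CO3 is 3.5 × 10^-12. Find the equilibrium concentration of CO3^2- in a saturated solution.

Ag2CO3(s) ⇌ 2 Ag^+(aq) + CO3^2-(aq)
Ksp = [Ag^+]^2[CO3^2-]
With molar solubility s: [Ag^+] = 2s, [CO3^2-] = s.
So Ksp = (2s)^2 × s = 4s^3
Solving, s = (3.5 × 10^-12/4)^(1/3) = 9.56 × 10^-5 M
[CO3^2-] = s = 9.6 × 10^-5 M

[CO3^2-] ≈ 9.6e-5 M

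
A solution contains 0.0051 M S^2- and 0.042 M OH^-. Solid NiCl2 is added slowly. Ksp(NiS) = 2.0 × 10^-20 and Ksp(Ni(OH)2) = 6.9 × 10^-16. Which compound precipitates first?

Each salt begins to precipitate when Q = Ksp, i.e. when [Ni^2+] reaches its threshold.
For NiS: 2.0 × 10^-20 = 0.0051 × [Ni^2+]  ⇒  [Ni^2+] = 3.9 x 10^-18 M.
For Ni(OH)2: 6.9 × 10^-16 = (0.042)^2 × [Ni^2+]  ⇒  [Ni^2+] = 3.9 × 10^-13 M.
The salt with the lower threshold [Ni^2+] precipitates first: NiS.

NiS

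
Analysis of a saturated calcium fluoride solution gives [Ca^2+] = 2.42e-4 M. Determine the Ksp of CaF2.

Ksp = 5.67e-11

CaF2(s) ⇌ Ca^2+(aq) + 2 F^-(aq)
Stoichiometry gives [F^-] = (2/1)[Ca^2+] = 4.840 × 10^-4 M.
Ksp = [Ca^2+][F^-]^2
Ksp = 2.42 x 10^-4 × (4.840 × 10^-4)^2 = 5.67 x 10^-11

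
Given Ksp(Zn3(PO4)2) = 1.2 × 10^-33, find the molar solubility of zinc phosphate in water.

s = 1.0e-7 M

Zn3(PO4)2(s) ⇌ 3 Zn^2+(aq) + 2 PO4^3-(aq)
Ksp = [Zn^2+]^3[PO4^3-]^2
With molar solubility s: [Zn^2+] = 3s, [PO4^3-] = 2s.
So Ksp = (3s)^3 × (2s)^2 = 108s^5
s^5 = 1.2 × 10^-33 / 108, so s = 1.0 x 10^-7 M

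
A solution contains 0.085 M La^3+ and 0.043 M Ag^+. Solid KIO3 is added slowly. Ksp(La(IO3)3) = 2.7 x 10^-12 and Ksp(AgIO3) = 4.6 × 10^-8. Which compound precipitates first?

AgIO3

Each salt begins to precipitate when Q = Ksp, i.e. when [IO3^-] reaches its threshold.
For La(IO3)3: 2.7 x 10^-12 = 0.085 × [IO3^-]^3  ⇒  [IO3^-] = 3.2 × 10^-4 M.
For AgIO3: 4.6 × 10^-8 = 0.043 × [IO3^-]  ⇒  [IO3^-] = 1.1 x 10^-6 M.
The salt with the lower threshold [IO3^-] precipitates first: AgIO3.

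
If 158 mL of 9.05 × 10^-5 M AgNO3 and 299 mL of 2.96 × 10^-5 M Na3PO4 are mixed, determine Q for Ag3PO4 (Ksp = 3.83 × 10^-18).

Total volume = 158 + 299 = 457 mL.
[Ag^+] = 9.05 × 10^-5 × (158/457) = 3.129 × 10^-5 M
[PO4^3-] = 2.96 x 10^-5 × (299/457) = 1.937 × 10^-5 M
Ag3PO4(s) ⇌ 3 Ag^+(aq) + PO4^3-(aq), so Q = [Ag^+]^3[PO4^3-]
Q = (3.129 × 10^-5)^3(1.937 x 10^-5) = 5.93 x 10^-19
Q < Ksp, so no precipitate of Ag3PO4 forms.

Q = 5.93 × 10^-19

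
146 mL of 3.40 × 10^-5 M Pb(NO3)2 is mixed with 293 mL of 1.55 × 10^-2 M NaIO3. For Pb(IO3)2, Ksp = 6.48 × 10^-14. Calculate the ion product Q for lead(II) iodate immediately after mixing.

Total volume = 146 + 293 = 439 mL.
[Pb^2+] = 3.40 × 10^-5 × (146/439) = 1.131 × 10^-5 M
[IO3^-] = 1.55 x 10^-2 × (293/439) = 1.035 × 10^-2 M
Pb(IO3)2(s) ⇌ Pb^2+ + 2 IO3^-, so Q = [Pb^2+][IO3^-]^2
Q = (1.131 x 10^-5)(1.035 × 10^-2)^2 = 1.21 × 10^-9
Q > Ksp, so Pb(IO3)2 will precipitate.

1.21e-9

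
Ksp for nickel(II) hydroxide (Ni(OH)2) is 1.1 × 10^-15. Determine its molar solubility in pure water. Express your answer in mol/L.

Ni(OH)2(s) <=> Ni^2+(aq) + 2 OH^-(aq)
Ksp = [Ni^2+][OH^-]^2
Let s = molar solubility. Then [Ni^2+] = s and [OH^-] = 2s.
Ksp = s(2s)^2 = 4s^3
Solving, s = (1.1 × 10^-15/4)^(1/3) = 6.5 × 10^-6 M

s = 6.5 × 10^-6 M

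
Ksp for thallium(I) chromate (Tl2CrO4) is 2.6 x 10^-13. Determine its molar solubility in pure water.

s = 4.0e-5 M

Tl2CrO4(s) <=> 2 Tl^+(aq) + CrO4^2-(aq)
Ksp = [Tl^+]^2[CrO4^2-]
With molar solubility s: [Tl^+] = 2s, [CrO4^2-] = s.
Substituting: Ksp = (2s)^2s = 4s^3
s^3 = 2.6 x 10^-13 / 4, so s = 4.0 × 10^-5 M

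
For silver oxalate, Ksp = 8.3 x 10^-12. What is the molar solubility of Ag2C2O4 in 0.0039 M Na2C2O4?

s ≈ 2.3e-5 M

Ag2C2O4(s) <=> 2 Ag^+(aq) + C2O4^2-(aq)
Ksp = [Ag^+]^2[C2O4^2-]
Let s = moles of Ag2C2O4 that dissolve per litre. [Ag^+] = 2s, [C2O4^2-] = 0.0039 + s ≈ 0.0039 (common-ion effect: C2O4^2- is already 0.0039 M).
Ksp ≈ (2s)^2 × 0.0039
s = 2.3 x 10^-5 M
Check: s = 2.3 × 10^-5 ≪ 0.0039, so the approximation is valid.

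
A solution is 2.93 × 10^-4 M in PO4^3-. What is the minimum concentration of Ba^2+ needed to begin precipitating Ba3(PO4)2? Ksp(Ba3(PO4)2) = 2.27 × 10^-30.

Ba3(PO4)2(s) ⇌ 3 Ba^2+ + 2 PO4^3-
Ksp = [Ba^2+]^3[PO4^3-]^2
Precipitation begins when Q = Ksp. With [PO4^3-] = 2.93 × 10^-4 M:
2.27 × 10^-30 = (2.93 × 10^-4)^2 × [Ba^2+]^3
[Ba^2+] = (2.27 × 10^-30 / 8.585 x 10^-8)^(1/3) = 2.98 × 10^-8 M

[Ba^2+] = 2.98e-8 M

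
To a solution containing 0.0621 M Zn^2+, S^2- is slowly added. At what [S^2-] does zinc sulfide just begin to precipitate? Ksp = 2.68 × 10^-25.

4.32 × 10^-24 M

ZnS(s) ⇌ Zn^2+ + S^2-
Ksp = [Zn^2+][S^2-]
Precipitation begins when Q = Ksp. With [Zn^2+] = 0.0621 M:
2.68 × 10^-25 = (0.0621) × [S^2-]
[S^2-] = (2.68 × 10^-25 / 6.21 × 10^-2) = 4.32 x 10^-24 M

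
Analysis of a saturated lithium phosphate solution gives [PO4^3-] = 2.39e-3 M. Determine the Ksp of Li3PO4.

Ksp = 8.81 × 10^-10

Li3PO4(s) <=> 3 Li^+ + PO4^3-
Stoichiometry gives [Li^+] = (3/1)[PO4^3-] = 7.170 x 10^-3 M.
Ksp = [Li^+]^3[PO4^3-]
Ksp = (7.170 × 10^-3)^3 × 2.39 x 10^-3 = 8.81 x 10^-10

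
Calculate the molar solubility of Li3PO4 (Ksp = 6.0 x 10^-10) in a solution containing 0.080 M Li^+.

Li3PO4(s) ⇌ 3 Li^+ + PO4^3-
Ksp = [Li^+]^3[PO4^3-]
If s mol/L dissolves here, [Li^+] = 0.080 + 3s ≈ 0.080, [PO4^3-] = s (since the Li^+ already present dominates).
Ksp ≈ (0.080)^3 × s
s = 1.2 × 10^-6 M
Check: 3s = 3.5 × 10^-6 ≪ 0.080, so the approximation is valid.

1.2 x 10^-6 M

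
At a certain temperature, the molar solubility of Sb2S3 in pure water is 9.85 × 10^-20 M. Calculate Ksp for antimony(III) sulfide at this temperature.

1.00e-93

Sb2S3(s) <=> 2 Sb^3+ + 3 S^2-
With molar solubility s: [Sb^3+] = 2s, [S^2-] = 3s.
Ksp = [Sb^3+]^2[S^2-]^3
Ksp = (2s)^2(3s)^3 = 108s^5
Ksp = 108 × (9.85 x 10^-20)^5 = 1.00 × 10^-93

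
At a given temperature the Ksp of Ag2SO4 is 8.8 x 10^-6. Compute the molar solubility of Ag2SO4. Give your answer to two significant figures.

Ag2SO4(s) <=> 2 Ag^+ + SO4^2-
Ksp = [Ag^+]^2[SO4^2-]
With molar solubility s: [Ag^+] = 2s, [SO4^2-] = s.
So Ksp = (2s)^2 × s = 4s^3
s^3 = 8.8 x 10^-6 / 4, so s = 1.3 × 10^-2 M

0.013 M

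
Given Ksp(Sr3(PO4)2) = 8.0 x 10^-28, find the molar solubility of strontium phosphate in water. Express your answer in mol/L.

1.5e-6 M

Sr3(PO4)2(s) ⇌ 3 Sr^2+(aq) + 2 PO4^3-(aq)
Ksp = [Sr^2+]^3[PO4^3-]^2
For each mole of Sr3(PO4)2 that dissolves: [Sr^2+] = 3s, [PO4^3-] = 2s.
Substituting: Ksp = (3s)^3(2s)^2 = 108s^5
Solving, s = (8.0 x 10^-28/108)^(1/5) = 1.5 x 10^-6 M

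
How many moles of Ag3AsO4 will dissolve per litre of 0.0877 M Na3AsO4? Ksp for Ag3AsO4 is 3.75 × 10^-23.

s ≈ 2.51 x 10^-8 M

Ag3AsO4(s) ⇌ 3 Ag^+ + AsO4^3-
Ksp = [Ag^+]^3[AsO4^3-]
If s mol/L dissolves here, [Ag^+] = 3s, [AsO4^3-] = 0.0877 + s ≈ 0.0877 (common-ion effect: AsO4^3- is already 0.0877 M).
Ksp ≈ (3s)^3 × 0.0877
s = 2.51 × 10^-8 M
Check: s = 2.5 × 10^-8 ≪ 0.0877, so the approximation is valid.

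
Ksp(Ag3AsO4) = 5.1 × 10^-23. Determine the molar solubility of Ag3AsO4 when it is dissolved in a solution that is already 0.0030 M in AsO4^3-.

Ag3AsO4(s) ⇌ 3 Ag^+(aq) + AsO4^3-(aq)
Ksp = [Ag^+]^3[AsO4^3-]
Let s be the molar solubility in this solution. [Ag^+] = 3s, [AsO4^3-] = 0.0030 + s ≈ 0.0030 (common-ion effect: AsO4^3- is already 0.0030 M).
Ksp ≈ (3s)^3 × 0.0030
s = 8.6 × 10^-8 M
Check: s = 8.6 × 10^-8 ≪ 0.0030, so the approximation is valid.

s = 8.6e-8 M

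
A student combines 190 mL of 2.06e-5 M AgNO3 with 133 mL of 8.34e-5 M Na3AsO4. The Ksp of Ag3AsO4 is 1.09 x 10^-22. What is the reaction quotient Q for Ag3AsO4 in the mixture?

Total volume = 190 + 133 = 323 mL.
[Ag^+] = 2.06 × 10^-5 × (190/323) = 1.212 x 10^-5 M
[AsO4^3-] = 8.34 × 10^-5 × (133/323) = 3.434 × 10^-5 M
Ag3AsO4(s) <=> 3 Ag^+ + AsO4^3-, so Q = [Ag^+]^3[AsO4^3-]
Q = (1.212 × 10^-5)^3(3.434 × 10^-5) = 6.11 × 10^-20
Q > Ksp, so Ag3AsO4 will precipitate.

Q ≈ 6.11 x 10^-20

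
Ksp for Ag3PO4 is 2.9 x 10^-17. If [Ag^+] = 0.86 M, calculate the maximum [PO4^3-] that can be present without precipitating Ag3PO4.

4.6 × 10^-17 M

Ag3PO4(s) ⇌ 3 Ag^+(aq) + PO4^3-(aq)
Ksp = [Ag^+]^3[PO4^3-]
Precipitation begins when Q = Ksp. With [Ag^+] = 0.86 M:
2.9 x 10^-17 = (0.86)^3 × [PO4^3-]
[PO4^3-] = (2.9 x 10^-17 / 6.36 x 10^-1) = 4.6 × 10^-17 M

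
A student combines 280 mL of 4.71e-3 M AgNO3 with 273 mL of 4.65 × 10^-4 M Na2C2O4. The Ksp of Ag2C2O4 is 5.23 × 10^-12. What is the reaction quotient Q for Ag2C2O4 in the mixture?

Total volume = 280 + 273 = 553 mL.
[Ag^+] = 4.71 × 10^-3 × (280/553) = 2.385 × 10^-3 M
[C2O4^2-] = 4.65 × 10^-4 × (273/553) = 2.296 x 10^-4 M
Ag2C2O4(s) <=> 2 Ag^+(aq) + C2O4^2-(aq), so Q = [Ag^+]^2[C2O4^2-]
Q = (2.385 x 10^-3)^2(2.296 x 10^-4) = 1.31 × 10^-9
Q > Ksp, so Ag2C2O4 will precipitate.

1.31 x 10^-9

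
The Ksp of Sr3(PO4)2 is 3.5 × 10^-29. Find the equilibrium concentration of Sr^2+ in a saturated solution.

2.4e-6 M

Sr3(PO4)2(s) ⇌ 3 Sr^2+(aq) + 2 PO4^3-(aq)
Ksp = [Sr^2+]^3[PO4^3-]^2
If s mol/L of Sr3(PO4)2 dissolves, [Sr^2+] = 3s and [PO4^3-] = 2s.
Substituting: Ksp = (3s)^3(2s)^2 = 108s^5
s^5 = 3.5 × 10^-29 / 108, so s = 7.98 x 10^-7 M
[Sr^2+] = 3s = 2.4 × 10^-6 M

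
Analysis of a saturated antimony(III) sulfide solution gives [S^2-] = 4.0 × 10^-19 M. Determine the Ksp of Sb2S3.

Ksp = 4.6e-93

Sb2S3(s) ⇌ 2 Sb^3+(aq) + 3 S^2-(aq)
Stoichiometry gives [Sb^3+] = (2/3)[S^2-] = 2.67 x 10^-19 M.
Ksp = [Sb^3+]^2[S^2-]^3
Ksp = (2.67 × 10^-19)^2 × (4.0 x 10^-19)^3 = 4.6 x 10^-93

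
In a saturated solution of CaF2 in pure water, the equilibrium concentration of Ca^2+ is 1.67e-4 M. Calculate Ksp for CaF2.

Ksp = 1.86e-11

CaF2(s) ⇌ Ca^2+ + 2 F^-
Stoichiometry gives [F^-] = (2/1)[Ca^2+] = 3.340 x 10^-4 M.
Ksp = [Ca^2+][F^-]^2
Ksp = 1.67 × 10^-4 × (3.340 × 10^-4)^2 = 1.86 × 10^-11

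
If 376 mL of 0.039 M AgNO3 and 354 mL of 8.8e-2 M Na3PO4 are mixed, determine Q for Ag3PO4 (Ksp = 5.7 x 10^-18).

Q = 3.5e-7

Total volume = 376 + 354 = 730 mL.
[Ag^+] = 3.9 × 10^-2 × (376/730) = 2.01 × 10^-2 M
[PO4^3-] = 8.8 x 10^-2 × (354/730) = 4.27 x 10^-2 M
Ag3PO4(s) ⇌ 3 Ag^+ + PO4^3-, so Q = [Ag^+]^3[PO4^3-]
Q = (2.01 × 10^-2)^3(4.27 × 10^-2) = 3.5 × 10^-7
Q > Ksp, so Ag3PO4 will precipitate.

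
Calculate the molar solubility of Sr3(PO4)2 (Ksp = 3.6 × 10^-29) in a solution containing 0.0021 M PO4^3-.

s = 6.7 × 10^-9 M

Sr3(PO4)2(s) ⇌ 3 Sr^2+(aq) + 2 PO4^3-(aq)
Ksp = [Sr^2+]^3[PO4^3-]^2
Let s = moles of Sr3(PO4)2 that dissolve per litre. [Sr^2+] = 3s, [PO4^3-] = 0.0021 + 2s ≈ 0.0021 (common-ion effect: PO4^3- is already 0.0021 M).
Ksp ≈ (3s)^3 × (0.0021)^2
s = 6.7 × 10^-9 M
Check: 2s = 1.3 × 10^-8 ≪ 0.0021, so the approximation is valid.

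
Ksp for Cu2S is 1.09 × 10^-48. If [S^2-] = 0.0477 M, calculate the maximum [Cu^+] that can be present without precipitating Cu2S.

[Cu^+] = 4.78 × 10^-24 M

Cu2S(s) ⇌ 2 Cu^+ + S^2-
Ksp = [Cu^+]^2[S^2-]
Precipitation begins when Q = Ksp. With [S^2-] = 0.0477 M:
1.09 × 10^-48 = (0.0477) × [Cu^+]^2
[Cu^+] = (1.09 × 10^-48 / 4.77 x 10^-2)^(1/2) = 4.78 × 10^-24 M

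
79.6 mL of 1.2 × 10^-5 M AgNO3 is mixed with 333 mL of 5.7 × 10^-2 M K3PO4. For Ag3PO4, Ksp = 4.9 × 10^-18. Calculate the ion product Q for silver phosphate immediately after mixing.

Q = 5.7 × 10^-19

Total volume = 79.6 + 333 = 412.6 mL.
[Ag^+] = 1.2 × 10^-5 × (79.6/412.6) = 2.32 x 10^-6 M
[PO4^3-] = 5.7 × 10^-2 × (333/412.6) = 4.60 × 10^-2 M
Ag3PO4(s) ⇌ 3 Ag^+ + PO4^3-, so Q = [Ag^+]^3[PO4^3-]
Q = (2.32 × 10^-6)^3(4.60 × 10^-2) = 5.7 x 10^-19
Q < Ksp, so no precipitate of Ag3PO4 forms.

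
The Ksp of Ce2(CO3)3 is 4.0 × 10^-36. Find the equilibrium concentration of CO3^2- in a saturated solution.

Ce2(CO3)3(s) ⇌ 2 Ce^3+ + 3 CO3^2-
Ksp = [Ce^3+]^2[CO3^2-]^3
If s mol/L of Ce2(CO3)3 dissolves, [Ce^3+] = 2s and [CO3^2-] = 3s.
Ksp = (2s)^2(3s)^3 = 108s^5
s = (4.0 × 10^-36 / 108)^(1/5) = 3.26 × 10^-8 M
[CO3^2-] = 3s = 9.8 × 10^-8 M

[CO3^2-] = 9.8 × 10^-8 M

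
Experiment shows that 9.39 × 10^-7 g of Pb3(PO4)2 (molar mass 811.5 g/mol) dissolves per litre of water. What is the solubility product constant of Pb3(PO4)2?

Molar solubility s = (9.39 x 10^-7 g/L) / (811.5 g/mol) = 1.157 × 10^-9 M.
Pb3(PO4)2(s) ⇌ 3 Pb^2+ + 2 PO4^3-
If s mol/L of Pb3(PO4)2 dissolves, [Pb^2+] = 3s and [PO4^3-] = 2s.
Ksp = [Pb^2+]^3[PO4^3-]^2
Ksp = (3s)^3(2s)^2 = 108s^5
With s = 1.157 x 10^-9: Ksp = 2.24 × 10^-43

2.24 × 10^-43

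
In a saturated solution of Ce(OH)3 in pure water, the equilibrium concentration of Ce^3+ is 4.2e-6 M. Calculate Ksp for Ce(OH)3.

8.4 x 10^-21

Ce(OH)3(s) ⇌ Ce^3+(aq) + 3 OH^-(aq)
Stoichiometry gives [OH^-] = (3/1)[Ce^3+] = 1.26 × 10^-5 M.
Ksp = [Ce^3+][OH^-]^3
Ksp = 4.2 × 10^-6 × (1.26 × 10^-5)^3 = 8.4 × 10^-21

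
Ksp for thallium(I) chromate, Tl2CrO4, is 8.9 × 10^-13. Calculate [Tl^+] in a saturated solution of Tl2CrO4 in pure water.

1.2e-4 M

Tl2CrO4(s) ⇌ 2 Tl^+ + CrO4^2-
Ksp = [Tl^+]^2[CrO4^2-]
If s mol/L of Tl2CrO4 dissolves, [Tl^+] = 2s and [CrO4^2-] = s.
So Ksp = (2s)^2 × s = 4s^3
Solving, s = (8.9 × 10^-13/4)^(1/3) = 6.06 × 10^-5 M
[Tl^+] = 2s = 1.2 × 10^-4 M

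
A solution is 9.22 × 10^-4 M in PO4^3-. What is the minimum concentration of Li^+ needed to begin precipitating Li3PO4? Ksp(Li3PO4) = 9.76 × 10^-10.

0.0102 M

Li3PO4(s) ⇌ 3 Li^+(aq) + PO4^3-(aq)
Ksp = [Li^+]^3[PO4^3-]
Precipitation begins when Q = Ksp. With [PO4^3-] = 9.22 × 10^-4 M:
9.76 × 10^-10 = (9.22 × 10^-4) × [Li^+]^3
[Li^+] = (9.76 × 10^-10 / 9.22 x 10^-4)^(1/3) = 1.02 x 10^-2 M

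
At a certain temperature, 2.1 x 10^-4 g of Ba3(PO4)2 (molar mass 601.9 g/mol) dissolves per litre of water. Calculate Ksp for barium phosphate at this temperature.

Ksp = 5.6e-31

Molar solubility s = (2.1 × 10^-4 g/L) / (601.9 g/mol) = 3.49 × 10^-7 M.
Ba3(PO4)2(s) ⇌ 3 Ba^2+ + 2 PO4^3-
For each mole of Ba3(PO4)2 that dissolves: [Ba^2+] = 3s, [PO4^3-] = 2s.
Ksp = [Ba^2+]^3[PO4^3-]^2
Substituting: Ksp = (3s)^3(2s)^2 = 108s^5
With s = 3.49 × 10^-7: Ksp = 5.6 x 10^-31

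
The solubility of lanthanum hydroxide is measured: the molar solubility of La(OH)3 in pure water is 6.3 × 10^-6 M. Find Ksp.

La(OH)3(s) ⇌ La^3+(aq) + 3 OH^-(aq)
For each mole of La(OH)3 that dissolves: [La^3+] = s, [OH^-] = 3s.
Ksp = [La^3+][OH^-]^3
So Ksp = s × (3s)^3 = 27s^4
With s = 6.3 x 10^-6: Ksp = 4.3 × 10^-20

Ksp ≈ 4.3e-20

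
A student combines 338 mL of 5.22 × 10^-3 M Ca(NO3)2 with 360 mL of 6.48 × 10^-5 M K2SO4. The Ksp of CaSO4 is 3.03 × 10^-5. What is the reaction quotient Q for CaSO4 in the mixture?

Total volume = 338 + 360 = 698 mL.
[Ca^2+] = 5.22 × 10^-3 × (338/698) = 2.528 x 10^-3 M
[SO4^2-] = 6.48 × 10^-5 × (360/698) = 3.342 × 10^-5 M
CaSO4(s) ⇌ Ca^2+ + SO4^2-, so Q = [Ca^2+][SO4^2-]
Q = (2.528 x 10^-3)(3.342 × 10^-5) = 8.45 × 10^-8
Q < Ksp, so no precipitate of CaSO4 forms.

Q = 8.45 × 10^-8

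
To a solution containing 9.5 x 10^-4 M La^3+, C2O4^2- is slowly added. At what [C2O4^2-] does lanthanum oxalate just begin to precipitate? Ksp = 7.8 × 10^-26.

[C2O4^2-] ≈ 4.4 × 10^-7 M

La2(C2O4)3(s) ⇌ 2 La^3+(aq) + 3 C2O4^2-(aq)
Ksp = [La^3+]^2[C2O4^2-]^3
Precipitation begins when Q = Ksp. With [La^3+] = 9.5 x 10^-4 M:
7.8 × 10^-26 = (9.5 x 10^-4)^2 × [C2O4^2-]^3
[C2O4^2-] = (7.8 × 10^-26 / 9.03 × 10^-7)^(1/3) = 4.4 × 10^-7 M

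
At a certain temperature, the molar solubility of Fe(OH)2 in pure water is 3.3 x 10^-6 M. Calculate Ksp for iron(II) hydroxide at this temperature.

Fe(OH)2(s) ⇌ Fe^2+ + 2 OH^-
For each mole of Fe(OH)2 that dissolves: [Fe^2+] = s, [OH^-] = 2s.
Ksp = [Fe^2+][OH^-]^2
So Ksp = s × (2s)^2 = 4s^3
With s = 3.3 x 10^-6: Ksp = 1.4 × 10^-16

1.4 × 10^-16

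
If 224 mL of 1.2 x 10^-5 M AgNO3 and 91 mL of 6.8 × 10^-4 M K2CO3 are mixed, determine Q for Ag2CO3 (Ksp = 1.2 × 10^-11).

Total volume = 224 + 91 = 315 mL.
[Ag^+] = 1.2 × 10^-5 × (224/315) = 8.53 x 10^-6 M
[CO3^2-] = 6.8 × 10^-4 × (91/315) = 1.96 × 10^-4 M
Ag2CO3(s) ⇌ 2 Ag^+ + CO3^2-, so Q = [Ag^+]^2[CO3^2-]
Q = (8.53 x 10^-6)^2(1.96 × 10^-4) = 1.4 × 10^-14
Q < Ksp, so no precipitate of Ag2CO3 forms.

1.4e-14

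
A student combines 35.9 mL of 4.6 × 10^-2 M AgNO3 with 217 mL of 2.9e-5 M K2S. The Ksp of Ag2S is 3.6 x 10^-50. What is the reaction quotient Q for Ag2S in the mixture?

1.1e-9

Total volume = 35.9 + 217 = 252.9 mL.
[Ag^+] = 4.6 × 10^-2 × (35.9/252.9) = 6.53 x 10^-3 M
[S^2-] = 2.9 x 10^-5 × (217/252.9) = 2.49 × 10^-5 M
Ag2S(s) ⇌ 2 Ag^+ + S^2-, so Q = [Ag^+]^2[S^2-]
Q = (6.53 x 10^-3)^2(2.49 × 10^-5) = 1.1 x 10^-9
Q > Ksp, so Ag2S will precipitate.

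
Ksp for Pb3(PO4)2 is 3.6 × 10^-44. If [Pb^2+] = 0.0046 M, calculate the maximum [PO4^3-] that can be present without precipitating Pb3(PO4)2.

[PO4^3-] = 6.1 × 10^-19 M

Pb3(PO4)2(s) ⇌ 3 Pb^2+ + 2 PO4^3-
Ksp = [Pb^2+]^3[PO4^3-]^2
Precipitation begins when Q = Ksp. With [Pb^2+] = 0.0046 M:
3.6 × 10^-44 = (0.0046)^3 × [PO4^3-]^2
[PO4^3-] = (3.6 × 10^-44 / 9.73 × 10^-8)^(1/2) = 6.1 x 10^-19 M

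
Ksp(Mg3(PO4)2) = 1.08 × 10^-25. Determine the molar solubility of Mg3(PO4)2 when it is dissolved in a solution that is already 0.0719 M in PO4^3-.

s ≈ 9.18e-9 M

Mg3(PO4)2(s) <=> 3 Mg^2+ + 2 PO4^3-
Ksp = [Mg^2+]^3[PO4^3-]^2
Let s = moles of Mg3(PO4)2 that dissolve per litre. [Mg^2+] = 3s, [PO4^3-] = 0.0719 + 2s ≈ 0.0719 (common-ion effect: PO4^3- is already 0.0719 M).
Ksp ≈ (3s)^3 × (0.0719)^2
s = 9.18 × 10^-9 M
Check: 2s = 1.8 × 10^-8 ≪ 0.0719, so the approximation is valid.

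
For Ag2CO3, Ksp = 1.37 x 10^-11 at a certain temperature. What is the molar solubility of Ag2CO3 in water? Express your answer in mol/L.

1.51 × 10^-4 M

Ag2CO3(s) <=> 2 Ag^+(aq) + CO3^2-(aq)
Ksp = [Ag^+]^2[CO3^2-]
If s mol/L of Ag2CO3 dissolves, [Ag^+] = 2s and [CO3^2-] = s.
So Ksp = (2s)^2 × s = 4s^3
s = (1.37 x 10^-11 / 4)^(1/3) = 1.51 × 10^-4 M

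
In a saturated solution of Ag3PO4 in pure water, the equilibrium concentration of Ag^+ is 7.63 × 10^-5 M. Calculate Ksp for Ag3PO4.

1.13 × 10^-17

Ag3PO4(s) <=> 3 Ag^+ + PO4^3-
Stoichiometry gives [PO4^3-] = (1/3)[Ag^+] = 2.543 x 10^-5 M.
Ksp = [Ag^+]^3[PO4^3-]
Ksp = (7.63 × 10^-5)^3 × 2.543 × 10^-5 = 1.13 × 10^-17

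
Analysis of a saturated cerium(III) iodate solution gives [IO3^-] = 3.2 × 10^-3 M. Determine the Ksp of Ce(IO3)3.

Ce(IO3)3(s) ⇌ Ce^3+ + 3 IO3^-
Stoichiometry gives [Ce^3+] = (1/3)[IO3^-] = 1.07 x 10^-3 M.
Ksp = [Ce^3+][IO3^-]^3
Ksp = 1.07 × 10^-3 × (3.2 × 10^-3)^3 = 3.5 × 10^-11

Ksp ≈ 3.5e-11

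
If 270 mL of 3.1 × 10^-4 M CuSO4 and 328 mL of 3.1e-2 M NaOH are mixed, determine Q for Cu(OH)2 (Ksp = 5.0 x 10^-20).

Q ≈ 4.0 x 10^-8

Total volume = 270 + 328 = 598 mL.
[Cu^2+] = 3.1 × 10^-4 × (270/598) = 1.40 × 10^-4 M
[OH^-] = 3.1 x 10^-2 × (328/598) = 1.70 × 10^-2 M
Cu(OH)2(s) ⇌ Cu^2+ + 2 OH^-, so Q = [Cu^2+][OH^-]^2
Q = (1.40 x 10^-4)(1.70 × 10^-2)^2 = 4.0 × 10^-8
Q > Ksp, so Cu(OH)2 will precipitate.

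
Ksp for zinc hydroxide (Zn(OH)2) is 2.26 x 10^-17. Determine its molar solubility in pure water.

Zn(OH)2(s) ⇌ Zn^2+ + 2 OH^-
Ksp = [Zn^2+][OH^-]^2
If s mol/L of Zn(OH)2 dissolves, [Zn^2+] = s and [OH^-] = 2s.
So Ksp = s × (2s)^2 = 4s^3
Solving, s = (2.26 x 10^-17/4)^(1/3) = 1.78 × 10^-6 M

s = 1.78e-6 M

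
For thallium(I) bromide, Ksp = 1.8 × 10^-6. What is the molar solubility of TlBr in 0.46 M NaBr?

TlBr(s) ⇌ Tl^+(aq) + Br^-(aq)
Ksp = [Tl^+][Br^-]
Let s = moles of TlBr that dissolve per litre. [Tl^+] = s, [Br^-] = 0.46 + s ≈ 0.46 (since Br^- from NaBr dominates).
Ksp ≈ s × 0.46
s = 3.9 x 10^-6 M
Check: s = 3.9 × 10^-6 ≪ 0.46, so the approximation is valid.

3.9 × 10^-6 M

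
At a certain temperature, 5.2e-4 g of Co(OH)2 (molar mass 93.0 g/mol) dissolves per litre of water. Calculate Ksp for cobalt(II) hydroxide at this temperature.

Ksp = 7.0 x 10^-16

Molar solubility s = (5.2 × 10^-4 g/L) / (93.0 g/mol) = 5.59 x 10^-6 M.
Co(OH)2(s) <=> Co^2+(aq) + 2 OH^-(aq)
With molar solubility s: [Co^2+] = s, [OH^-] = 2s.
Ksp = [Co^2+][OH^-]^2
So Ksp = s × (2s)^2 = 4s^3
With s = 5.59 × 10^-6: Ksp = 7.0 × 10^-16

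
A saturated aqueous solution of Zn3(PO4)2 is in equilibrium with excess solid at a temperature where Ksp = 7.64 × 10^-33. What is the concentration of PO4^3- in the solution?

Zn3(PO4)2(s) ⇌ 3 Zn^2+ + 2 PO4^3-
Ksp = [Zn^2+]^3[PO4^3-]^2
For each mole of Zn3(PO4)2 that dissolves: [Zn^2+] = 3s, [PO4^3-] = 2s.
So Ksp = (3s)^3 × (2s)^2 = 108s^5
s^5 = 7.64 × 10^-33 / 108, so s = 1.479 × 10^-7 M
[PO4^3-] = 2s = 2.96 x 10^-7 M

2.96 × 10^-7 M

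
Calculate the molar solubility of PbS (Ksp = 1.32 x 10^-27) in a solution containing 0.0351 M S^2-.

s = 3.76e-26 M

PbS(s) <=> Pb^2+ + S^2-
Ksp = [Pb^2+][S^2-]
Let s = moles of PbS that dissolve per litre. [Pb^2+] = s, [S^2-] = 0.0351 + s ≈ 0.0351 (common-ion effect: S^2- is already 0.0351 M).
Ksp ≈ s × 0.0351
s = 3.76 × 10^-26 M
Check: s = 3.8 × 10^-26 ≪ 0.0351, so the approximation is valid.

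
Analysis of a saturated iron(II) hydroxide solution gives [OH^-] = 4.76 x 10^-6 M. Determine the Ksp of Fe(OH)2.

Fe(OH)2(s) <=> Fe^2+ + 2 OH^-
Stoichiometry gives [Fe^2+] = (1/2)[OH^-] = 2.380 x 10^-6 M.
Ksp = [Fe^2+][OH^-]^2
Ksp = 2.380 x 10^-6 × (4.76 x 10^-6)^2 = 5.39 × 10^-17

Ksp ≈ 5.39 × 10^-17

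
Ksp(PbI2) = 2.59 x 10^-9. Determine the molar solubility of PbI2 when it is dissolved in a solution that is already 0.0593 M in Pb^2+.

1.04 × 10^-4 M

PbI2(s) <=> Pb^2+(aq) + 2 I^-(aq)
Ksp = [Pb^2+][I^-]^2
If s mol/L dissolves here, [Pb^2+] = 0.0593 + s ≈ 0.0593, [I^-] = 2s (Ksp is small, so little additional dissolves).
Ksp ≈ 0.0593 × (2s)^2
s = 1.04 x 10^-4 M
Check: s = 1.0 × 10^-4 ≪ 0.0593, so the approximation is valid.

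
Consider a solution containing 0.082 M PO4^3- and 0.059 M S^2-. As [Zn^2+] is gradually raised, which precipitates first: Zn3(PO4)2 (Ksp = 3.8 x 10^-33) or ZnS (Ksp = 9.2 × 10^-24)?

Each salt begins to precipitate when Q = Ksp, i.e. when [Zn^2+] reaches its threshold.
For Zn3(PO4)2: 3.8 x 10^-33 = (0.082)^2 × [Zn^2+]^3  ⇒  [Zn^2+] = 8.3 x 10^-11 M.
For ZnS: 9.2 × 10^-24 = 0.059 × [Zn^2+]  ⇒  [Zn^2+] = 1.6 × 10^-22 M.
The salt with the lower threshold [Zn^2+] precipitates first: ZnS.

ZnS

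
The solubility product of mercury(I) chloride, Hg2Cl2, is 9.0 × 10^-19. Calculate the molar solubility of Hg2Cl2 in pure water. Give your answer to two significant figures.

Hg2Cl2(s) ⇌ Hg2^2+(aq) + 2 Cl^-(aq)
Ksp = [Hg2^2+][Cl^-]^2
Let s = molar solubility. Then [Hg2^2+] = s and [Cl^-] = 2s.
Ksp = s(2s)^2 = 4s^3
s = (9.0 × 10^-19 / 4)^(1/3) = 6.1 × 10^-7 M

6.1 x 10^-7 M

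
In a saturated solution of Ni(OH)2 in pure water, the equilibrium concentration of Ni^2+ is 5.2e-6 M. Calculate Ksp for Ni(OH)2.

Ksp = 5.6e-16

Ni(OH)2(s) ⇌ Ni^2+(aq) + 2 OH^-(aq)
Stoichiometry gives [OH^-] = (2/1)[Ni^2+] = 1.04 × 10^-5 M.
Ksp = [Ni^2+][OH^-]^2
Ksp = 5.2 x 10^-6 × (1.04 × 10^-5)^2 = 5.6 x 10^-16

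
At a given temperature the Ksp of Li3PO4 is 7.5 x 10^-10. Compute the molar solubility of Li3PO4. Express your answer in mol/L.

Li3PO4(s) <=> 3 Li^+ + PO4^3-
Ksp = [Li^+]^3[PO4^3-]
With molar solubility s: [Li^+] = 3s, [PO4^3-] = s.
Substituting: Ksp = (3s)^3s = 27s^4
Solving, s = (7.5 x 10^-10/27)^(1/4) = 2.3 x 10^-3 M

s ≈ 2.3e-3 M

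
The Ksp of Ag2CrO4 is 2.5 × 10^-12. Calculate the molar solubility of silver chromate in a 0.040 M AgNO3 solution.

Ag2CrO4(s) <=> 2 Ag^+(aq) + CrO4^2-(aq)
Ksp = [Ag^+]^2[CrO4^2-]
If s mol/L dissolves here, [Ag^+] = 0.040 + 2s ≈ 0.040, [CrO4^2-] = s (common-ion effect: Ag^+ is already 0.040 M).
Ksp ≈ (0.040)^2 × s
s = 1.6 × 10^-9 M
Check: 2s = 3.1 × 10^-9 ≪ 0.040, so the approximation is valid.

s ≈ 1.6 x 10^-9 M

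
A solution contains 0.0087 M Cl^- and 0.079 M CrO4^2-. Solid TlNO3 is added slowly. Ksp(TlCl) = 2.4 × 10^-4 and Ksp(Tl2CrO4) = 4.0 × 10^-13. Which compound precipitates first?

Tl2CrO4

Each salt begins to precipitate when Q = Ksp, i.e. when [Tl^+] reaches its threshold.
For TlCl: 2.4 × 10^-4 = 0.0087 × [Tl^+]  ⇒  [Tl^+] = 2.8 × 10^-2 M.
For Tl2CrO4: 4.0 × 10^-13 = 0.079 × [Tl^+]^2  ⇒  [Tl^+] = 2.3 × 10^-6 M.
The salt with the lower threshold [Tl^+] precipitates first: Tl2CrO4.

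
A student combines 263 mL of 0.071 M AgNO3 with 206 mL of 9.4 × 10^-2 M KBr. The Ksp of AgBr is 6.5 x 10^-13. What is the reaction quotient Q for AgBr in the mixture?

Total volume = 263 + 206 = 469 mL.
[Ag^+] = 7.1 x 10^-2 × (263/469) = 3.98 × 10^-2 M
[Br^-] = 9.4 × 10^-2 × (206/469) = 4.13 × 10^-2 M
AgBr(s) <=> Ag^+(aq) + Br^-(aq), so Q = [Ag^+][Br^-]
Q = (3.98 × 10^-2)(4.13 x 10^-2) = 1.6 × 10^-3
Q > Ksp, so AgBr will precipitate.

Q ≈ 1.6 × 10^-3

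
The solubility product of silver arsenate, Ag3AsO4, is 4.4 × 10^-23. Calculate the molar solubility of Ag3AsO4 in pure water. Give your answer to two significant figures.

s = 1.1e-6 M

Ag3AsO4(s) ⇌ 3 Ag^+ + AsO4^3-
Ksp = [Ag^+]^3[AsO4^3-]
If s mol/L of Ag3AsO4 dissolves, [Ag^+] = 3s and [AsO4^3-] = s.
Substituting: Ksp = (3s)^3s = 27s^4
s^4 = 4.4 × 10^-23 / 27, so s = 1.1 × 10^-6 M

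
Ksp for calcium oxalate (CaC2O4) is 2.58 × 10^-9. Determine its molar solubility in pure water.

CaC2O4(s) ⇌ Ca^2+ + C2O4^2-
Ksp = [Ca^2+][C2O4^2-]
For each mole of CaC2O4 that dissolves: [Ca^2+] = s, [C2O4^2-] = s.
Ksp = (s)(s) = s^2
s = √(2.58 × 10^-9) = 5.08 x 10^-5 M

5.08e-5 M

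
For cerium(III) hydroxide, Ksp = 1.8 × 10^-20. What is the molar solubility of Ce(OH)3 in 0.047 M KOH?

Ce(OH)3(s) <=> Ce^3+(aq) + 3 OH^-(aq)
Ksp = [Ce^3+][OH^-]^3
If s mol/L dissolves here, [Ce^3+] = s, [OH^-] = 0.047 + 3s ≈ 0.047 (common-ion effect: OH^- is already 0.047 M).
Ksp ≈ s × (0.047)^3
s = 1.7 x 10^-16 M
Check: 3s = 5.2 × 10^-16 ≪ 0.047, so the approximation is valid.

s ≈ 1.7e-16 M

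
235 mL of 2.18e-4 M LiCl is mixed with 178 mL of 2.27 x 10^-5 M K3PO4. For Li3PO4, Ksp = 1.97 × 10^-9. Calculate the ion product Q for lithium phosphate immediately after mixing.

Q ≈ 1.87e-17

Total volume = 235 + 178 = 413 mL.
[Li^+] = 2.18 x 10^-4 × (235/413) = 1.240 × 10^-4 M
[PO4^3-] = 2.27 x 10^-5 × (178/413) = 9.784 x 10^-6 M
Li3PO4(s) ⇌ 3 Li^+(aq) + PO4^3-(aq), so Q = [Li^+]^3[PO4^3-]
Q = (1.240 x 10^-4)^3(9.784 × 10^-6) = 1.87 x 10^-17
Q < Ksp, so no precipitate of Li3PO4 forms.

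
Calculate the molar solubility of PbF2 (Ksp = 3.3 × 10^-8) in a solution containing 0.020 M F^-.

PbF2(s) <=> Pb^2+(aq) + 2 F^-(aq)
Ksp = [Pb^2+][F^-]^2
Let s = moles of PbF2 that dissolve per litre. [Pb^2+] = s, [F^-] = 0.020 + 2s ≈ 0.020 (common-ion effect: F^- is already 0.020 M).
Ksp ≈ s × (0.020)^2
s = 8.3 x 10^-5 M
Check: 2s = 1.7 x 10^-4 ≪ 0.020, so the approximation is valid.

s = 8.3 × 10^-5 M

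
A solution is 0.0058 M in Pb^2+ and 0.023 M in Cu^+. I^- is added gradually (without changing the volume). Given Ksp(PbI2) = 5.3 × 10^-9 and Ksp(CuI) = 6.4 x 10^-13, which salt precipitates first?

Precipitation of each salt starts when its ion product equals its Ksp.
For PbI2: 5.3 × 10^-9 = 0.0058 × [I^-]^2  ⇒  [I^-] = 9.6 × 10^-4 M.
For CuI: 6.4 x 10^-13 = 0.023 × [I^-]  ⇒  [I^-] = 2.8 × 10^-11 M.
The salt with the lower threshold [I^-] precipitates first: CuI.

CuI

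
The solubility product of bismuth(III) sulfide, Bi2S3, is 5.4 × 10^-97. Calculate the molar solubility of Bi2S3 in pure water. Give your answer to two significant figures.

s = 2.2 × 10^-20 M

Bi2S3(s) <=> 2 Bi^3+ + 3 S^2-
Ksp = [Bi^3+]^2[S^2-]^3
For each mole of Bi2S3 that dissolves: [Bi^3+] = 2s, [S^2-] = 3s.
Substituting: Ksp = (2s)^2(3s)^3 = 108s^5
s = (5.4 × 10^-97 / 108)^(1/5) = 2.2 × 10^-20 M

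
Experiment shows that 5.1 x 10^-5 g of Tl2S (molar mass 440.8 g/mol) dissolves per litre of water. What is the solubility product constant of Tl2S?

Ksp = 6.2 × 10^-21

Molar solubility s = (5.1 × 10^-5 g/L) / (440.8 g/mol) = 1.16 × 10^-7 M.
Tl2S(s) <=> 2 Tl^+ + S^2-
For each mole of Tl2S that dissolves: [Tl^+] = 2s, [S^2-] = s.
Ksp = [Tl^+]^2[S^2-]
Ksp = (2s)^2s = 4s^3
With s = 1.16 × 10^-7: Ksp = 6.2 × 10^-21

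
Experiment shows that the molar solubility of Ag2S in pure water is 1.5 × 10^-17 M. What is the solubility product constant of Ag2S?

Ag2S(s) ⇌ 2 Ag^+(aq) + S^2-(aq)
Let s = molar solubility. Then [Ag^+] = 2s and [S^2-] = s.
Ksp = [Ag^+]^2[S^2-]
So Ksp = (2s)^2 × s = 4s^3
Ksp = 4 × (1.5 × 10^-17)^3 = 1.4 × 10^-50

1.4 × 10^-50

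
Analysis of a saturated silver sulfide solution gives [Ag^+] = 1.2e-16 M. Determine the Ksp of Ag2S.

8.6e-49

Ag2S(s) ⇌ 2 Ag^+ + S^2-
Stoichiometry gives [S^2-] = (1/2)[Ag^+] = 6.00 x 10^-17 M.
Ksp = [Ag^+]^2[S^2-]
Ksp = (1.2 × 10^-16)^2 × 6.00 x 10^-17 = 8.6 × 10^-49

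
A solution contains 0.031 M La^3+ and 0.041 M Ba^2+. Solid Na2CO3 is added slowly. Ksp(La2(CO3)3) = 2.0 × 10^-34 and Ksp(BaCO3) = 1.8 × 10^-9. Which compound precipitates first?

Each salt begins to precipitate when Q = Ksp, i.e. when [CO3^2-] reaches its threshold.
For La2(CO3)3: 2.0 × 10^-34 = (0.031)^2 × [CO3^2-]^3  ⇒  [CO3^2-] = 5.9 × 10^-11 M.
For BaCO3: 1.8 × 10^-9 = 0.041 × [CO3^2-]  ⇒  [CO3^2-] = 4.4 x 10^-8 M.
The salt with the lower threshold [CO3^2-] precipitates first: La2(CO3)3.

La2(CO3)3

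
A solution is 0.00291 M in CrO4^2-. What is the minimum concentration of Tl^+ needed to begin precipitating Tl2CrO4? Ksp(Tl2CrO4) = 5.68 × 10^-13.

[Tl^+] = 1.40 × 10^-5 M

Tl2CrO4(s) ⇌ 2 Tl^+ + CrO4^2-
Ksp = [Tl^+]^2[CrO4^2-]
Precipitation begins when Q = Ksp. With [CrO4^2-] = 0.00291 M:
5.68 × 10^-13 = (0.00291) × [Tl^+]^2
[Tl^+] = (5.68 × 10^-13 / 2.91 × 10^-3)^(1/2) = 1.40 × 10^-5 M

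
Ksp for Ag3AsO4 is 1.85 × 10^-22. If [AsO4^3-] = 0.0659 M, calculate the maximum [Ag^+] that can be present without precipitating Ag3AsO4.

Ag3AsO4(s) <=> 3 Ag^+(aq) + AsO4^3-(aq)
Ksp = [Ag^+]^3[AsO4^3-]
Precipitation begins when Q = Ksp. With [AsO4^3-] = 0.0659 M:
1.85 × 10^-22 = (0.0659) × [Ag^+]^3
[Ag^+] = (1.85 × 10^-22 / 6.59 × 10^-2)^(1/3) = 1.41 x 10^-7 M

1.41e-7 M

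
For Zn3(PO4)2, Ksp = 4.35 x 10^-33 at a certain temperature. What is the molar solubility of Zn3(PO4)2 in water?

s ≈ 1.32e-7 M

Zn3(PO4)2(s) <=> 3 Zn^2+ + 2 PO4^3-
Ksp = [Zn^2+]^3[PO4^3-]^2
Let s = molar solubility. Then [Zn^2+] = 3s and [PO4^3-] = 2s.
Substituting: Ksp = (3s)^3(2s)^2 = 108s^5
Solving, s = (4.35 x 10^-33/108)^(1/5) = 1.32 × 10^-7 M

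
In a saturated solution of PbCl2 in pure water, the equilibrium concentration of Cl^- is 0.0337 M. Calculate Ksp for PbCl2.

PbCl2(s) <=> Pb^2+(aq) + 2 Cl^-(aq)
Stoichiometry gives [Pb^2+] = (1/2)[Cl^-] = 1.685 × 10^-2 M.
Ksp = [Pb^2+][Cl^-]^2
Ksp = 1.685 × 10^-2 × (3.37 × 10^-2)^2 = 1.91 × 10^-5

1.91 × 10^-5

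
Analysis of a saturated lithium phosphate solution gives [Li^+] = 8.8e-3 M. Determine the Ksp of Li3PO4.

Ksp ≈ 2.0e-9

Li3PO4(s) ⇌ 3 Li^+ + PO4^3-
Stoichiometry gives [PO4^3-] = (1/3)[Li^+] = 2.93 × 10^-3 M.
Ksp = [Li^+]^3[PO4^3-]
Ksp = (8.8 × 10^-3)^3 × 2.93 × 10^-3 = 2.0 × 10^-9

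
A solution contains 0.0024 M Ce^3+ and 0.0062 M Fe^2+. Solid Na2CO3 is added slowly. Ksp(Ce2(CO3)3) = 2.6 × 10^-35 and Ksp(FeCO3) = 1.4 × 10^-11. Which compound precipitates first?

Each salt begins to precipitate when Q = Ksp, i.e. when [CO3^2-] reaches its threshold.
For Ce2(CO3)3: 2.6 × 10^-35 = (0.0024)^2 × [CO3^2-]^3  ⇒  [CO3^2-] = 1.7 × 10^-10 M.
For FeCO3: 1.4 × 10^-11 = 0.0062 × [CO3^2-]  ⇒  [CO3^2-] = 2.3 × 10^-9 M.
The salt with the lower threshold [CO3^2-] precipitates first: Ce2(CO3)3.

Ce2(CO3)3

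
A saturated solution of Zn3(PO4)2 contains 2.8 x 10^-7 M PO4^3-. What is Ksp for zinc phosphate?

5.8e-33

Zn3(PO4)2(s) ⇌ 3 Zn^2+(aq) + 2 PO4^3-(aq)
Stoichiometry gives [Zn^2+] = (3/2)[PO4^3-] = 4.20 × 10^-7 M.
Ksp = [Zn^2+]^3[PO4^3-]^2
Ksp = (4.20 × 10^-7)^3 × (2.8 x 10^-7)^2 = 5.8 × 10^-33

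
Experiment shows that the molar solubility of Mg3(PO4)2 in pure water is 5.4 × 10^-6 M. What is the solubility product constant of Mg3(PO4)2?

Mg3(PO4)2(s) <=> 3 Mg^2+(aq) + 2 PO4^3-(aq)
If s mol/L of Mg3(PO4)2 dissolves, [Mg^2+] = 3s and [PO4^3-] = 2s.
Ksp = [Mg^2+]^3[PO4^3-]^2
Substituting: Ksp = (3s)^3(2s)^2 = 108s^5
Ksp = 108 × (5.4 × 10^-6)^5 = 5.0 × 10^-25

Ksp ≈ 5.0 x 10^-25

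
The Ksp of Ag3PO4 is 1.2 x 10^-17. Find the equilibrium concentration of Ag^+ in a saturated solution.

Ag3PO4(s) ⇌ 3 Ag^+ + PO4^3-
Ksp = [Ag^+]^3[PO4^3-]
If s mol/L of Ag3PO4 dissolves, [Ag^+] = 3s and [PO4^3-] = s.
Substituting: Ksp = (3s)^3s = 27s^4
Solving, s = (1.2 x 10^-17/27)^(1/4) = 2.58 x 10^-5 M
[Ag^+] = 3s = 7.7 × 10^-5 M

7.7 × 10^-5 M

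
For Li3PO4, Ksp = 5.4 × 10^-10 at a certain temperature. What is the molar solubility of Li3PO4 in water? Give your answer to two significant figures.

s = 2.1 × 10^-3 M

Li3PO4(s) ⇌ 3 Li^+(aq) + PO4^3-(aq)
Ksp = [Li^+]^3[PO4^3-]
If s mol/L of Li3PO4 dissolves, [Li^+] = 3s and [PO4^3-] = s.
Substituting: Ksp = (3s)^3s = 27s^4
s^4 = 5.4 × 10^-10 / 27, so s = 2.1 × 10^-3 M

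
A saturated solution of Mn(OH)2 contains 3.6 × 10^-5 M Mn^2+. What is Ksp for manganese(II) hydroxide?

Mn(OH)2(s) ⇌ Mn^2+ + 2 OH^-
Stoichiometry gives [OH^-] = (2/1)[Mn^2+] = 7.20 × 10^-5 M.
Ksp = [Mn^2+][OH^-]^2
Ksp = 3.6 × 10^-5 × (7.20 x 10^-5)^2 = 1.9 × 10^-13

Ksp = 1.9 × 10^-13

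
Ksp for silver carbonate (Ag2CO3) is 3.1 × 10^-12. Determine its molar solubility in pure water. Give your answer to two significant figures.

Ag2CO3(s) <=> 2 Ag^+ + CO3^2-
Ksp = [Ag^+]^2[CO3^2-]
If s mol/L of Ag2CO3 dissolves, [Ag^+] = 2s and [CO3^2-] = s.
Substituting: Ksp = (2s)^2s = 4s^3
s^3 = 3.1 × 10^-12 / 4, so s = 9.2 × 10^-5 M

s = 9.2 × 10^-5 M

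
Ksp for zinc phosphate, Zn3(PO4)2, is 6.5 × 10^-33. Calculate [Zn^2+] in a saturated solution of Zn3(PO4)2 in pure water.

Zn3(PO4)2(s) ⇌ 3 Zn^2+(aq) + 2 PO4^3-(aq)
Ksp = [Zn^2+]^3[PO4^3-]^2
Let s = molar solubility. Then [Zn^2+] = 3s and [PO4^3-] = 2s.
So Ksp = (3s)^3 × (2s)^2 = 108s^5
s^5 = 6.5 × 10^-33 / 108, so s = 1.43 x 10^-7 M
[Zn^2+] = 3s = 4.3 x 10^-7 M

[Zn^2+] = 4.3 × 10^-7 M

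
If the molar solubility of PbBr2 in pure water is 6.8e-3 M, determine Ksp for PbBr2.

Ksp = 1.3e-6

PbBr2(s) <=> Pb^2+ + 2 Br^-
With molar solubility s: [Pb^2+] = s, [Br^-] = 2s.
Ksp = [Pb^2+][Br^-]^2
Ksp = s(2s)^2 = 4s^3
With s = 6.8 × 10^-3: Ksp = 1.3 × 10^-6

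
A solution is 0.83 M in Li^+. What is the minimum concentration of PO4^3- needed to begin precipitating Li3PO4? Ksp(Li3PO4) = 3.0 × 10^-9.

Li3PO4(s) <=> 3 Li^+ + PO4^3-
Ksp = [Li^+]^3[PO4^3-]
Precipitation begins when Q = Ksp. With [Li^+] = 0.83 M:
3.0 × 10^-9 = (0.83)^3 × [PO4^3-]
[PO4^3-] = (3.0 × 10^-9 / 5.72 x 10^-1) = 5.2 × 10^-9 M

5.2 x 10^-9 M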